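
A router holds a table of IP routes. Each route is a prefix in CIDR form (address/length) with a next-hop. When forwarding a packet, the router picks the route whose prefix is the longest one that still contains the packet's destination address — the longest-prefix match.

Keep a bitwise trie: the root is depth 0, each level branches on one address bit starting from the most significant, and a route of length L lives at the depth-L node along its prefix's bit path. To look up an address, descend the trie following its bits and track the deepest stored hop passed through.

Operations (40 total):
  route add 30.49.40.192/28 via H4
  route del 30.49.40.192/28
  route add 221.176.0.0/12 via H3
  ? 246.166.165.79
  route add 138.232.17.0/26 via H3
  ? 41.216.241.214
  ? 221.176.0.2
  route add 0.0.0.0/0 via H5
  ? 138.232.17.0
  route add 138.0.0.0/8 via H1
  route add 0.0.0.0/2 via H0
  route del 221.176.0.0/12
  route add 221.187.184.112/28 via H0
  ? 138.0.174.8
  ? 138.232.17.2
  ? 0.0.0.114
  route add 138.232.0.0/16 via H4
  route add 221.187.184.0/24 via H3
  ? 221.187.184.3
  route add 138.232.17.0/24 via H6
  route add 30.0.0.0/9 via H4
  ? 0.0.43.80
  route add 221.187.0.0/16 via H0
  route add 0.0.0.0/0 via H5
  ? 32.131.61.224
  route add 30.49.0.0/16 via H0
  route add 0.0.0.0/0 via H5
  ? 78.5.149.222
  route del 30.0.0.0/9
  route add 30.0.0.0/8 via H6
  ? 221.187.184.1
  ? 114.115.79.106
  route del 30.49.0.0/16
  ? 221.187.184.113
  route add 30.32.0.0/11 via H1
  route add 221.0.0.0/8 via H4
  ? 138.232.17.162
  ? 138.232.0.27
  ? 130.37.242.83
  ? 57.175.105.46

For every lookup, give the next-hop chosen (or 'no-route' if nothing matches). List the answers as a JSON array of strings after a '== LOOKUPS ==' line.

Trace:
  + 30.49.40.192/28 (H4) depth=28
  - 30.49.40.192/28 clear@28
  + 221.176.0.0/12 (H3) depth=12
  lookup 246.166.165.79: bits 11 walk d0:-→d1:-→d2:- -> no-route
  + 138.232.17.0/26 (H3) depth=26
  lookup 41.216.241.214: bits 00 walk d0:-→d1:-→d2:- -> no-route
  lookup 221.176.0.2: bits 110111011011 walk d0:-→d1:-→d2:-→d3:-→d4:-→d5:-→d6:-→d7:-→d8:-→d9:-→d10:-→d11:-→d12:H3 -> H3
  + 0.0.0.0/0 (H5) depth=0
  lookup 138.232.17.0: bits 10001010111010000001000100 walk d0:H5→d1:-→d2:-→d3:-→d4:-→d5:-→d6:-→d7:-→d8:-→d9:-→d10:-→d11:-→d12:-→d13:-→d14:-→d15:-→d16:-→d17:-→d18:-→d19:-→d20:-→d21:-→d22:-→d23:-→d24:-→d25:-→d26:H3 -> H3
  + 138.0.0.0/8 (H1) depth=8
  + 0.0.0.0/2 (H0) depth=2
  - 221.176.0.0/12 clear@12
  + 221.187.184.112/28 (H0) depth=28
  lookup 138.0.174.8: bits 10001010 walk d0:H5→d1:-→d2:-→d3:-→d4:-→d5:-→d6:-→d7:-→d8:H1 -> H1
  lookup 138.232.17.2: bits 10001010111010000001000100 walk d0:H5→d1:-→d2:-→d3:-→d4:-→d5:-→d6:-→d7:-→d8:H1→d9:-→d10:-→d11:-→d12:-→d13:-→d14:-→d15:-→d16:-→d17:-→d18:-→d19:-→d20:-→d21:-→d22:-→d23:-→d24:-→d25:-→d26:H3 -> H3
  lookup 0.0.0.114: bits 000 walk d0:H5→d1:-→d2:H0→d3:- -> H0
  + 138.232.0.0/16 (H4) depth=16
  + 221.187.184.0/24 (H3) depth=24
  lookup 221.187.184.3: bits 1101110110111011101110000 walk d0:H5→d1:-→d2:-→d3:-→d4:-→d5:-→d6:-→d7:-→d8:-→d9:-→d10:-→d11:-→d12:-→d13:-→d14:-→d15:-→d16:-→d17:-→d18:-→d19:-→d20:-→d21:-→d22:-→d23:-→d24:H3→d25:- -> H3
  + 138.232.17.0/24 (H6) depth=24
  + 30.0.0.0/9 (H4) depth=9
  lookup 0.0.43.80: bits 000 walk d0:H5→d1:-→d2:H0→d3:- -> H0
  + 221.187.0.0/16 (H0) depth=16
  + 0.0.0.0/0 (H5) depth=0
  lookup 32.131.61.224: bits 00 walk d0:H5→d1:-→d2:H0 -> H0
  + 30.49.0.0/16 (H0) depth=16
  + 0.0.0.0/0 (H5) depth=0
  lookup 78.5.149.222: bits 0 walk d0:H5→d1:- -> H5
  - 30.0.0.0/9 clear@9
  + 30.0.0.0/8 (H6) depth=8
  lookup 221.187.184.1: bits 1101110110111011101110000 walk d0:H5→d1:-→d2:-→d3:-→d4:-→d5:-→d6:-→d7:-→d8:-→d9:-→d10:-→d11:-→d12:-→d13:-→d14:-→d15:-→d16:H0→d17:-→d18:-→d19:-→d20:-→d21:-→d22:-→d23:-→d24:H3→d25:- -> H3
  lookup 114.115.79.106: bits 0 walk d0:H5→d1:- -> H5
  - 30.49.0.0/16 clear@16
  lookup 221.187.184.113: bits 1101110110111011101110000111 walk d0:H5→d1:-→d2:-→d3:-→d4:-→d5:-→d6:-→d7:-→d8:-→d9:-→d10:-→d11:-→d12:-→d13:-→d14:-→d15:-→d16:H0→d17:-→d18:-→d19:-→d20:-→d21:-→d22:-→d23:-→d24:H3→d25:-→d26:-→d27:-→d28:H0 -> H0
  + 30.32.0.0/11 (H1) depth=11
  + 221.0.0.0/8 (H4) depth=8
  lookup 138.232.17.162: bits 100010101110100000010001 walk d0:H5→d1:-→d2:-→d3:-→d4:-→d5:-→d6:-→d7:-→d8:H1→d9:-→d10:-→d11:-→d12:-→d13:-→d14:-→d15:-→d16:H4→d17:-→d18:-→d19:-→d20:-→d21:-→d22:-→d23:-→d24:H6 -> H6
  lookup 138.232.0.27: bits 1000101011101000000 walk d0:H5→d1:-→d2:-→d3:-→d4:-→d5:-→d6:-→d7:-→d8:H1→d9:-→d10:-→d11:-→d12:-→d13:-→d14:-→d15:-→d16:H4→d17:-→d18:-→d19:- -> H4
  lookup 130.37.242.83: bits 1000 walk d0:H5→d1:-→d2:-→d3:-→d4:- -> H5
  lookup 57.175.105.46: bits 00 walk d0:H5→d1:-→d2:H0 -> H0

== LOOKUPS ==
["no-route","no-route","H3","H3","H1","H3","H0","H3","H0","H0","H5","H3","H5","H0","H6","H4","H5","H0"]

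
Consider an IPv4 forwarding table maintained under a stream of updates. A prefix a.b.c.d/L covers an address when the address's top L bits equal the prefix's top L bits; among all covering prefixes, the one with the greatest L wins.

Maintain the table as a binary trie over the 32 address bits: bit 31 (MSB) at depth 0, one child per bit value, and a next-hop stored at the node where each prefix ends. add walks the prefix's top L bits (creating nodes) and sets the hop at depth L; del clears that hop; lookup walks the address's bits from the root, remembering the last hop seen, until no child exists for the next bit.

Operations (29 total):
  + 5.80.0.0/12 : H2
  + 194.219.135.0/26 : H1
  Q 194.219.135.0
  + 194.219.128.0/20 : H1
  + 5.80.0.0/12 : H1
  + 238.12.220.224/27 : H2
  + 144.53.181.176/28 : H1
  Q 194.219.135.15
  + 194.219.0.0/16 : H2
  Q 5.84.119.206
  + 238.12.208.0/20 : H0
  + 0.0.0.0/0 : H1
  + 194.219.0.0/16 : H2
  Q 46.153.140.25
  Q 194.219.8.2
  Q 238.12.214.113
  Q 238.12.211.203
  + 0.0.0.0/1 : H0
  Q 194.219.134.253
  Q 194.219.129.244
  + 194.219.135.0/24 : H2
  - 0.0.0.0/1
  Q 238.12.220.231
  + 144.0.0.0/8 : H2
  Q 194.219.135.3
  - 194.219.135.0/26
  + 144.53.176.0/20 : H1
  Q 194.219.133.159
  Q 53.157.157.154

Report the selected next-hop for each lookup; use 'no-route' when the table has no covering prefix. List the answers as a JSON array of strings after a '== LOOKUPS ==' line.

Trace:
  + 5.80.0.0/12 (H2) depth=12
  + 194.219.135.0/26 (H1) depth=26
  ? 194.219.135.0  path d0:-→d1:-→d2:-→d3:-→d4:-→d5:-→d6:-→d7:-→d8:-→d9:-→d10:-→d11:-→d12:-→d13:-→d14:-→d15:-→d16:-→d17:-→d18:-→d19:-→d20:-→d21:-→d22:-→d23:-→d24:-→d25:-→d26:H1  best=H1
  + 194.219.128.0/20 (H1) depth=20
  + 5.80.0.0/12 (H1) depth=12
  + 238.12.220.224/27 (H2) depth=27
  + 144.53.181.176/28 (H1) depth=28
  ? 194.219.135.15  path d0:-→d1:-→d2:-→d3:-→d4:-→d5:-→d6:-→d7:-→d8:-→d9:-→d10:-→d11:-→d12:-→d13:-→d14:-→d15:-→d16:-→d17:-→d18:-→d19:-→d20:H1→d21:-→d22:-→d23:-→d24:-→d25:-→d26:H1  best=H1
  + 194.219.0.0/16 (H2) depth=16
  ? 5.84.119.206  path d0:-→d1:-→d2:-→d3:-→d4:-→d5:-→d6:-→d7:-→d8:-→d9:-→d10:-→d11:-→d12:H1  best=H1
  + 238.12.208.0/20 (H0) depth=20
  + 0.0.0.0/0 (H1) depth=0
  + 194.219.0.0/16 (H2) depth=16
  ? 46.153.140.25  path d0:H1→d1:-→d2:-  best=H1
  ? 194.219.8.2  path d0:H1→d1:-→d2:-→d3:-→d4:-→d5:-→d6:-→d7:-→d8:-→d9:-→d10:-→d11:-→d12:-→d13:-→d14:-→d15:-→d16:H2  best=H2
  ? 238.12.214.113  path d0:H1→d1:-→d2:-→d3:-→d4:-→d5:-→d6:-→d7:-→d8:-→d9:-→d10:-→d11:-→d12:-→d13:-→d14:-→d15:-→d16:-→d17:-→d18:-→d19:-→d20:H0  best=H0
  ? 238.12.211.203  path d0:H1→d1:-→d2:-→d3:-→d4:-→d5:-→d6:-→d7:-→d8:-→d9:-→d10:-→d11:-→d12:-→d13:-→d14:-→d15:-→d16:-→d17:-→d18:-→d19:-→d20:H0  best=H0
  + 0.0.0.0/1 (H0) depth=1
  ? 194.219.134.253  path d0:H1→d1:-→d2:-→d3:-→d4:-→d5:-→d6:-→d7:-→d8:-→d9:-→d10:-→d11:-→d12:-→d13:-→d14:-→d15:-→d16:H2→d17:-→d18:-→d19:-→d20:H1→d21:-→d22:-→d23:-  best=H1
  ? 194.219.129.244  path d0:H1→d1:-→d2:-→d3:-→d4:-→d5:-→d6:-→d7:-→d8:-→d9:-→d10:-→d11:-→d12:-→d13:-→d14:-→d15:-→d16:H2→d17:-→d18:-→d19:-→d20:H1→d21:-  best=H1
  + 194.219.135.0/24 (H2) depth=24
  del 0.0.0.0/1 (clear depth 1)
  ? 238.12.220.231  path d0:H1→d1:-→d2:-→d3:-→d4:-→d5:-→d6:-→d7:-→d8:-→d9:-→d10:-→d11:-→d12:-→d13:-→d14:-→d15:-→d16:-→d17:-→d18:-→d19:-→d20:H0→d21:-→d22:-→d23:-→d24:-→d25:-→d26:-→d27:H2  best=H2
  + 144.0.0.0/8 (H2) depth=8
  ? 194.219.135.3  path d0:H1→d1:-→d2:-→d3:-→d4:-→d5:-→d6:-→d7:-→d8:-→d9:-→d10:-→d11:-→d12:-→d13:-→d14:-→d15:-→d16:H2→d17:-→d18:-→d19:-→d20:H1→d21:-→d22:-→d23:-→d24:H2→d25:-→d26:H1  best=H1
  del 194.219.135.0/26 (clear depth 26)
  + 144.53.176.0/20 (H1) depth=20
  ? 194.219.133.159  path d0:H1→d1:-→d2:-→d3:-→d4:-→d5:-→d6:-→d7:-→d8:-→d9:-→d10:-→d11:-→d12:-→d13:-→d14:-→d15:-→d16:H2→d17:-→d18:-→d19:-→d20:H1→d21:-→d22:-  best=H1
  ? 53.157.157.154  path d0:H1→d1:-→d2:-  best=H1

== LOOKUPS ==
["H1","H1","H1","H1","H2","H0","H0","H1","H1","H2","H1","H1","H1"]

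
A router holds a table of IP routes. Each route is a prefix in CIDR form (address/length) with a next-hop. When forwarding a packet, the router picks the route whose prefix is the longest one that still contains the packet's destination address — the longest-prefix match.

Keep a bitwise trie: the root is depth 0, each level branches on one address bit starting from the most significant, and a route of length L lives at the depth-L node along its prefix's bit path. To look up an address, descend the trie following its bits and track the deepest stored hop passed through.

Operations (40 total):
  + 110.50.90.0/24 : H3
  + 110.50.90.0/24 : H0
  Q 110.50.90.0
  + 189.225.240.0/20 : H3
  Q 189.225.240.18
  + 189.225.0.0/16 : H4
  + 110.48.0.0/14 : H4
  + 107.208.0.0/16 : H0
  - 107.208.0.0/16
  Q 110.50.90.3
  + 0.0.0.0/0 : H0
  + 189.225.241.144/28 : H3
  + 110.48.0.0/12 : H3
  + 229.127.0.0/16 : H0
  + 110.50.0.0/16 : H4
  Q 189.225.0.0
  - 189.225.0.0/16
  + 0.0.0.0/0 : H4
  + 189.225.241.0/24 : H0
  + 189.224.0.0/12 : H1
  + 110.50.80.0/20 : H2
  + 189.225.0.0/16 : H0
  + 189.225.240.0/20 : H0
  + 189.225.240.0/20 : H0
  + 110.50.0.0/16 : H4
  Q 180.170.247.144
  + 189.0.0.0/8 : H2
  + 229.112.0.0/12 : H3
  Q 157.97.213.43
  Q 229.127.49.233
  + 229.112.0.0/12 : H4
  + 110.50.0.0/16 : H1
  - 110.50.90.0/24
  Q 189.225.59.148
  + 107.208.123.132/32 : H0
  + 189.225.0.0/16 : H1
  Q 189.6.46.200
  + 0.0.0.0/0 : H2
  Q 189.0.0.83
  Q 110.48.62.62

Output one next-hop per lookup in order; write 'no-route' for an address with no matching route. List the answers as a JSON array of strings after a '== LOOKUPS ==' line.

Apply in order:
  add 110.50.90.0/24 -> H3 at depth 24
  add 110.50.90.0/24 -> H0 at depth 24
  ? 110.50.90.0  path d0:-→d1:-→d2:-→d3:-→d4:-→d5:-→d6:-→d7:-→d8:-→d9:-→d10:-→d11:-→d12:-→d13:-→d14:-→d15:-→d16:-→d17:-→d18:-→d19:-→d20:-→d21:-→d22:-→d23:-→d24:H0  best=H0
  add 189.225.240.0/20 -> H3 at depth 20
  ? 189.225.240.18  path d0:-→d1:-→d2:-→d3:-→d4:-→d5:-→d6:-→d7:-→d8:-→d9:-→d10:-→d11:-→d12:-→d13:-→d14:-→d15:-→d16:-→d17:-→d18:-→d19:-→d20:H3  best=H3
  add 189.225.0.0/16 -> H4 at depth 16
  add 110.48.0.0/14 -> H4 at depth 14
  add 107.208.0.0/16 -> H0 at depth 16
  del 107.208.0.0/16 (clear depth 16)
  ? 110.50.90.3  path d0:-→d1:-→d2:-→d3:-→d4:-→d5:-→d6:-→d7:-→d8:-→d9:-→d10:-→d11:-→d12:-→d13:-→d14:H4→d15:-→d16:-→d17:-→d18:-→d19:-→d20:-→d21:-→d22:-→d23:-→d24:H0  best=H0
  add 0.0.0.0/0 -> H0 at depth 0
  add 189.225.241.144/28 -> H3 at depth 28
  add 110.48.0.0/12 -> H3 at depth 12
  add 229.127.0.0/16 -> H0 at depth 16
  add 110.50.0.0/16 -> H4 at depth 16
  ? 189.225.0.0  path d0:H0→d1:-→d2:-→d3:-→d4:-→d5:-→d6:-→d7:-→d8:-→d9:-→d10:-→d11:-→d12:-→d13:-→d14:-→d15:-→d16:H4  best=H4
  del 189.225.0.0/16 (clear depth 16)
  add 0.0.0.0/0 -> H4 at depth 0
  add 189.225.241.0/24 -> H0 at depth 24
  add 189.224.0.0/12 -> H1 at depth 12
  add 110.50.80.0/20 -> H2 at depth 20
  add 189.225.0.0/16 -> H0 at depth 16
  add 189.225.240.0/20 -> H0 at depth 20
  add 189.225.240.0/20 -> H0 at depth 20
  add 110.50.0.0/16 -> H4 at depth 16
  ? 180.170.247.144  path d0:H4→d1:-→d2:-→d3:-→d4:-  best=H4
  add 189.0.0.0/8 -> H2 at depth 8
  add 229.112.0.0/12 -> H3 at depth 12
  ? 157.97.213.43  path d0:H4→d1:-→d2:-  best=H4
  ? 229.127.49.233  path d0:H4→d1:-→d2:-→d3:-→d4:-→d5:-→d6:-→d7:-→d8:-→d9:-→d10:-→d11:-→d12:H3→d13:-→d14:-→d15:-→d16:H0  best=H0
  add 229.112.0.0/12 -> H4 at depth 12
  add 110.50.0.0/16 -> H1 at depth 16
  del 110.50.90.0/24 (clear depth 24)
  ? 189.225.59.148  path d0:H4→d1:-→d2:-→d3:-→d4:-→d5:-→d6:-→d7:-→d8:H2→d9:-→d10:-→d11:-→d12:H1→d13:-→d14:-→d15:-→d16:H0  best=H0
  add 107.208.123.132/32 -> H0 at depth 32
  add 189.225.0.0/16 -> H1 at depth 16
  ? 189.6.46.200  path d0:H4→d1:-→d2:-→d3:-→d4:-→d5:-→d6:-→d7:-→d8:H2  best=H2
  add 0.0.0.0/0 -> H2 at depth 0
  ? 189.0.0.83  path d0:H2→d1:-→d2:-→d3:-→d4:-→d5:-→d6:-→d7:-→d8:H2  best=H2
  ? 110.48.62.62  path d0:H2→d1:-→d2:-→d3:-→d4:-→d5:-→d6:-→d7:-→d8:-→d9:-→d10:-→d11:-→d12:H3→d13:-→d14:H4  best=H4

== LOOKUPS ==
["H0","H3","H0","H4","H4","H4","H0","H0","H2","H2","H4"]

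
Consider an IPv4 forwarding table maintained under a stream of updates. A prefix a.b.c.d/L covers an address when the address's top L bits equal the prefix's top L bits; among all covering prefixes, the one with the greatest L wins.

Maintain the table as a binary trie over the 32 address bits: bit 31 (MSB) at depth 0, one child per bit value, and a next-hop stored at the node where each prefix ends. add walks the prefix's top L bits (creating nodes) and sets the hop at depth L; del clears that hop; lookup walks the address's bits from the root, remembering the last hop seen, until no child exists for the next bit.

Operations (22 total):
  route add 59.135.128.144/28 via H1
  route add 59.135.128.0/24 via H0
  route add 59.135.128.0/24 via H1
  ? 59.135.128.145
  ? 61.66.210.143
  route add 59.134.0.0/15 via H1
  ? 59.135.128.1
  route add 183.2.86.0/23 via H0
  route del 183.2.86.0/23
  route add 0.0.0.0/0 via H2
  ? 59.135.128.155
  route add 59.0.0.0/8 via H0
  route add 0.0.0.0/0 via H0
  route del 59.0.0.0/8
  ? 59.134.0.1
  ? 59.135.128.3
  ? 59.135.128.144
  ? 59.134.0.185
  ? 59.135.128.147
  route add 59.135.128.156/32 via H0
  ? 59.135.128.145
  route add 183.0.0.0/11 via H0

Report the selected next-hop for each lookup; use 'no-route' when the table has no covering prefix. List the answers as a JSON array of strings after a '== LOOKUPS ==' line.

Trace:
  + 59.135.128.144/28 (H1) depth=28
  + 59.135.128.0/24 (H0) depth=24
  + 59.135.128.0/24 (H1) depth=24
  ? 59.135.128.145  path d0:-→d1:-→d2:-→d3:-→d4:-→d5:-→d6:-→d7:-→d8:-→d9:-→d10:-→d11:-→d12:-→d13:-→d14:-→d15:-→d16:-→d17:-→d18:-→d19:-→d20:-→d21:-→d22:-→d23:-→d24:H1→d25:-→d26:-→d27:-→d28:H1  best=H1
  ? 61.66.210.143  path d0:-→d1:-→d2:-→d3:-→d4:-→d5:-  best=no-route
  + 59.134.0.0/15 (H1) depth=15
  ? 59.135.128.1  path d0:-→d1:-→d2:-→d3:-→d4:-→d5:-→d6:-→d7:-→d8:-→d9:-→d10:-→d11:-→d12:-→d13:-→d14:-→d15:H1→d16:-→d17:-→d18:-→d19:-→d20:-→d21:-→d22:-→d23:-→d24:H1  best=H1
  + 183.2.86.0/23 (H0) depth=23
  del 183.2.86.0/23 (clear depth 23)
  + 0.0.0.0/0 (H2) depth=0
  ? 59.135.128.155  path d0:H2→d1:-→d2:-→d3:-→d4:-→d5:-→d6:-→d7:-→d8:-→d9:-→d10:-→d11:-→d12:-→d13:-→d14:-→d15:H1→d16:-→d17:-→d18:-→d19:-→d20:-→d21:-→d22:-→d23:-→d24:H1→d25:-→d26:-→d27:-→d28:H1  best=H1
  + 59.0.0.0/8 (H0) depth=8
  + 0.0.0.0/0 (H0) depth=0
  del 59.0.0.0/8 (clear depth 8)
  ? 59.134.0.1  path d0:H0→d1:-→d2:-→d3:-→d4:-→d5:-→d6:-→d7:-→d8:-→d9:-→d10:-→d11:-→d12:-→d13:-→d14:-→d15:H1  best=H1
  ? 59.135.128.3  path d0:H0→d1:-→d2:-→d3:-→d4:-→d5:-→d6:-→d7:-→d8:-→d9:-→d10:-→d11:-→d12:-→d13:-→d14:-→d15:H1→d16:-→d17:-→d18:-→d19:-→d20:-→d21:-→d22:-→d23:-→d24:H1  best=H1
  ? 59.135.128.144  path d0:H0→d1:-→d2:-→d3:-→d4:-→d5:-→d6:-→d7:-→d8:-→d9:-→d10:-→d11:-→d12:-→d13:-→d14:-→d15:H1→d16:-→d17:-→d18:-→d19:-→d20:-→d21:-→d22:-→d23:-→d24:H1→d25:-→d26:-→d27:-→d28:H1  best=H1
  ? 59.134.0.185  path d0:H0→d1:-→d2:-→d3:-→d4:-→d5:-→d6:-→d7:-→d8:-→d9:-→d10:-→d11:-→d12:-→d13:-→d14:-→d15:H1  best=H1
  ? 59.135.128.147  path d0:H0→d1:-→d2:-→d3:-→d4:-→d5:-→d6:-→d7:-→d8:-→d9:-→d10:-→d11:-→d12:-→d13:-→d14:-→d15:H1→d16:-→d17:-→d18:-→d19:-→d20:-→d21:-→d22:-→d23:-→d24:H1→d25:-→d26:-→d27:-→d28:H1  best=H1
  + 59.135.128.156/32 (H0) depth=32
  ? 59.135.128.145  path d0:H0→d1:-→d2:-→d3:-→d4:-→d5:-→d6:-→d7:-→d8:-→d9:-→d10:-→d11:-→d12:-→d13:-→d14:-→d15:H1→d16:-→d17:-→d18:-→d19:-→d20:-→d21:-→d22:-→d23:-→d24:H1→d25:-→d26:-→d27:-→d28:H1  best=H1
  + 183.0.0.0/11 (H0) depth=11

== LOOKUPS ==
["H1","no-route","H1","H1","H1","H1","H1","H1","H1","H1"]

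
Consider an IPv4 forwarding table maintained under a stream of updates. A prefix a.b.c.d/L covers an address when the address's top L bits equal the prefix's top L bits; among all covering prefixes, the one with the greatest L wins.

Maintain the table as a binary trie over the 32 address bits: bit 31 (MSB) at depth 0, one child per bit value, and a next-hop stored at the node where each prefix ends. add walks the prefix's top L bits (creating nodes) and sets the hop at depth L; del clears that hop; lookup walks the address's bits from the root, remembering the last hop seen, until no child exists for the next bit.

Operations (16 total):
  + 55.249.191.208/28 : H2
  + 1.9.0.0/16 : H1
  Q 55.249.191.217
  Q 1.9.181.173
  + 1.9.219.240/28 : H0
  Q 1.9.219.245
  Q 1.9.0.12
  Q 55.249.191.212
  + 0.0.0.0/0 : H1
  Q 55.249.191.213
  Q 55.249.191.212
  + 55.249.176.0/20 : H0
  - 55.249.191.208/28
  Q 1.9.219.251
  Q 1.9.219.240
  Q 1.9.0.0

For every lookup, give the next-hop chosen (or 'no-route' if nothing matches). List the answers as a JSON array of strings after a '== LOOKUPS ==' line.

Trace:
  + 55.249.191.208/28 (H2) depth=28
  + 1.9.0.0/16 (H1) depth=16
  Q 55.249.191.217: descend 0011011111111001101111111101 ; hops seen [H2] ; pick H2
  Q 1.9.181.173: descend 0000000100001001 ; hops seen [H1] ; pick H1
  + 1.9.219.240/28 (H0) depth=28
  Q 1.9.219.245: descend 0000000100001001110110111111 ; hops seen [H1,H0] ; pick H0
  Q 1.9.0.12: descend 0000000100001001 ; hops seen [H1] ; pick H1
  Q 55.249.191.212: descend 0011011111111001101111111101 ; hops seen [H2] ; pick H2
  + 0.0.0.0/0 (H1) depth=0
  Q 55.249.191.213: descend 0011011111111001101111111101 ; hops seen [H1,H2] ; pick H2
  Q 55.249.191.212: descend 0011011111111001101111111101 ; hops seen [H1,H2] ; pick H2
  + 55.249.176.0/20 (H0) depth=20
  - 55.249.191.208/28 clear@28
  Q 1.9.219.251: descend 0000000100001001110110111111 ; hops seen [H1,H1,H0] ; pick H0
  Q 1.9.219.240: descend 0000000100001001110110111111 ; hops seen [H1,H1,H0] ; pick H0
  Q 1.9.0.0: descend 0000000100001001 ; hops seen [H1,H1] ; pick H1

== LOOKUPS ==
["H2","H1","H0","H1","H2","H2","H2","H0","H0","H1"]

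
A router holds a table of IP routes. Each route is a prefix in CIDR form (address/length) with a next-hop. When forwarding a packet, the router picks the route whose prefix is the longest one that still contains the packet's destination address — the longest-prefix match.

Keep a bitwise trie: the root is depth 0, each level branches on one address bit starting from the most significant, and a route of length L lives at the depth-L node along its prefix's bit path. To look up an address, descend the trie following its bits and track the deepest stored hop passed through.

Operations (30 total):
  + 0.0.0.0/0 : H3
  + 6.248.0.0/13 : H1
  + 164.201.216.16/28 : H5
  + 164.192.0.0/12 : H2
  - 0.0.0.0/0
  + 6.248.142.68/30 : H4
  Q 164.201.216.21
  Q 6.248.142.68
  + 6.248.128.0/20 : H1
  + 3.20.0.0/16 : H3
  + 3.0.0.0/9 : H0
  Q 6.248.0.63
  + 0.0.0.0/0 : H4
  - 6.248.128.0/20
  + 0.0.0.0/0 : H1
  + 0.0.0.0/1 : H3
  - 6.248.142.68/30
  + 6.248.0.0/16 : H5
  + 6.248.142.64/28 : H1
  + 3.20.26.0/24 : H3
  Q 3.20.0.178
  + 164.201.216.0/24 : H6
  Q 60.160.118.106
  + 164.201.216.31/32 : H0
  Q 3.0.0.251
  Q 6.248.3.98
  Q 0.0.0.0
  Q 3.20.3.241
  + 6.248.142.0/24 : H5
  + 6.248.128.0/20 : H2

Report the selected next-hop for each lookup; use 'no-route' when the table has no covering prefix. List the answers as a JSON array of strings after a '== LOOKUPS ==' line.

Apply in order:
  add 0.0.0.0/0 -> H3 at depth 0
  add 6.248.0.0/13 -> H1 at depth 13
  add 164.201.216.16/28 -> H5 at depth 28
  add 164.192.0.0/12 -> H2 at depth 12
  - 0.0.0.0/0 clear@0
  add 6.248.142.68/30 -> H4 at depth 30
  Q 164.201.216.21: descend 1010010011001001110110000001 ; hops seen [H2,H5] ; pick H5
  Q 6.248.142.68: descend 000001101111100010001110010001 ; hops seen [H1,H4] ; pick H4
  add 6.248.128.0/20 -> H1 at depth 20
  add 3.20.0.0/16 -> H3 at depth 16
  add 3.0.0.0/9 -> H0 at depth 9
  Q 6.248.0.63: descend 0000011011111000 ; hops seen [H1] ; pick H1
  add 0.0.0.0/0 -> H4 at depth 0
  - 6.248.128.0/20 clear@20
  add 0.0.0.0/0 -> H1 at depth 0
  add 0.0.0.0/1 -> H3 at depth 1
  - 6.248.142.68/30 clear@30
  add 6.248.0.0/16 -> H5 at depth 16
  add 6.248.142.64/28 -> H1 at depth 28
  add 3.20.26.0/24 -> H3 at depth 24
  Q 3.20.0.178: descend 0000001100010100000 ; hops seen [H1,H3,H0,H3] ; pick H3
  add 164.201.216.0/24 -> H6 at depth 24
  Q 60.160.118.106: descend 00 ; hops seen [H1,H3] ; pick H3
  add 164.201.216.31/32 -> H0 at depth 32
  Q 3.0.0.251: descend 00000011000 ; hops seen [H1,H3,H0] ; pick H0
  Q 6.248.3.98: descend 0000011011111000 ; hops seen [H1,H3,H1,H5] ; pick H5
  Q 0.0.0.0: descend 000000 ; hops seen [H1,H3] ; pick H3
  Q 3.20.3.241: descend 0000001100010100000 ; hops seen [H1,H3,H0,H3] ; pick H3
  add 6.248.142.0/24 -> H5 at depth 24
  add 6.248.128.0/20 -> H2 at depth 20

== LOOKUPS ==
["H5","H4","H1","H3","H3","H0","H5","H3","H3"]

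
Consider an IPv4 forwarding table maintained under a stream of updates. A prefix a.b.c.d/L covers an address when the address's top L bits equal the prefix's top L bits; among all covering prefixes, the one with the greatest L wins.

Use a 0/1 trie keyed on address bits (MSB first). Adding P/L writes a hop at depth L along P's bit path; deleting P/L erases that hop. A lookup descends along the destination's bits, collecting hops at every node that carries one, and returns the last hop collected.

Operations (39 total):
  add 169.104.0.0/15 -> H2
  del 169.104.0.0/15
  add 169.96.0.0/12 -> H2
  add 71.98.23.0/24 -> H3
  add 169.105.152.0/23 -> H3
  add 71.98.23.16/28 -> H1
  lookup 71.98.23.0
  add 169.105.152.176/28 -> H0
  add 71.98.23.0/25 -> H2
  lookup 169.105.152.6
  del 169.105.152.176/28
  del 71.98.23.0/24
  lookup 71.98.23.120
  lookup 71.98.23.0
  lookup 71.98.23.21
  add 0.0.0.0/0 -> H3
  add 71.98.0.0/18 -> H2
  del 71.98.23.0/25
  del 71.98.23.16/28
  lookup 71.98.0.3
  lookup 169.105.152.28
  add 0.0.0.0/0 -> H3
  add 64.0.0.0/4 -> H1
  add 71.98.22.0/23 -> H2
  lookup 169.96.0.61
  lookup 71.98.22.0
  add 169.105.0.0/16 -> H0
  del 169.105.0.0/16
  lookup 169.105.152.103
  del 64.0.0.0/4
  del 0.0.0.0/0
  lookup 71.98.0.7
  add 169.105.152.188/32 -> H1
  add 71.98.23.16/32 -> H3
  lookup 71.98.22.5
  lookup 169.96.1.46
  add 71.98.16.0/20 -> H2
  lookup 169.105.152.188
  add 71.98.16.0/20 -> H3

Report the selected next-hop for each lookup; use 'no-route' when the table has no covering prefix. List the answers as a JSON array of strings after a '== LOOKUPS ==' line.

Process each operation:
  + 169.104.0.0/15 (H2) depth=15
  - 169.104.0.0/15 clear@15
  + 169.96.0.0/12 (H2) depth=12
  + 71.98.23.0/24 (H3) depth=24
  + 169.105.152.0/23 (H3) depth=23
  + 71.98.23.16/28 (H1) depth=28
  lookup 71.98.23.0: bits 010001110110001000010111000 walk d0:-→d1:-→d2:-→d3:-→d4:-→d5:-→d6:-→d7:-→d8:-→d9:-→d10:-→d11:-→d12:-→d13:-→d14:-→d15:-→d16:-→d17:-→d18:-→d19:-→d20:-→d21:-→d22:-→d23:-→d24:H3→d25:-→d26:-→d27:- -> H3
  + 169.105.152.176/28 (H0) depth=28
  + 71.98.23.0/25 (H2) depth=25
  lookup 169.105.152.6: bits 101010010110100110011000 walk d0:-→d1:-→d2:-→d3:-→d4:-→d5:-→d6:-→d7:-→d8:-→d9:-→d10:-→d11:-→d12:H2→d13:-→d14:-→d15:-→d16:-→d17:-→d18:-→d19:-→d20:-→d21:-→d22:-→d23:H3→d24:- -> H3
  - 169.105.152.176/28 clear@28
  - 71.98.23.0/24 clear@24
  lookup 71.98.23.120: bits 0100011101100010000101110 walk d0:-→d1:-→d2:-→d3:-→d4:-→d5:-→d6:-→d7:-→d8:-→d9:-→d10:-→d11:-→d12:-→d13:-→d14:-→d15:-→d16:-→d17:-→d18:-→d19:-→d20:-→d21:-→d22:-→d23:-→d24:-→d25:H2 -> H2
  lookup 71.98.23.0: bits 010001110110001000010111000 walk d0:-→d1:-→d2:-→d3:-→d4:-→d5:-→d6:-→d7:-→d8:-→d9:-→d10:-→d11:-→d12:-→d13:-→d14:-→d15:-→d16:-→d17:-→d18:-→d19:-→d20:-→d21:-→d22:-→d23:-→d24:-→d25:H2→d26:-→d27:- -> H2
  lookup 71.98.23.21: bits 0100011101100010000101110001 walk d0:-→d1:-→d2:-→d3:-→d4:-→d5:-→d6:-→d7:-→d8:-→d9:-→d10:-→d11:-→d12:-→d13:-→d14:-→d15:-→d16:-→d17:-→d18:-→d19:-→d20:-→d21:-→d22:-→d23:-→d24:-→d25:H2→d26:-→d27:-→d28:H1 -> H1
  + 0.0.0.0/0 (H3) depth=0
  + 71.98.0.0/18 (H2) depth=18
  - 71.98.23.0/25 clear@25
  - 71.98.23.16/28 clear@28
  lookup 71.98.0.3: bits 0100011101100010000 walk d0:H3→d1:-→d2:-→d3:-→d4:-→d5:-→d6:-→d7:-→d8:-→d9:-→d10:-→d11:-→d12:-→d13:-→d14:-→d15:-→d16:-→d17:-→d18:H2→d19:- -> H2
  lookup 169.105.152.28: bits 101010010110100110011000 walk d0:H3→d1:-→d2:-→d3:-→d4:-→d5:-→d6:-→d7:-→d8:-→d9:-→d10:-→d11:-→d12:H2→d13:-→d14:-→d15:-→d16:-→d17:-→d18:-→d19:-→d20:-→d21:-→d22:-→d23:H3→d24:- -> H3
  + 0.0.0.0/0 (H3) depth=0
  + 64.0.0.0/4 (H1) depth=4
  + 71.98.22.0/23 (H2) depth=23
  lookup 169.96.0.61: bits 101010010110 walk d0:H3→d1:-→d2:-→d3:-→d4:-→d5:-→d6:-→d7:-→d8:-→d9:-→d10:-→d11:-→d12:H2 -> H2
  lookup 71.98.22.0: bits 01000111011000100001011 walk d0:H3→d1:-→d2:-→d3:-→d4:H1→d5:-→d6:-→d7:-→d8:-→d9:-→d10:-→d11:-→d12:-→d13:-→d14:-→d15:-→d16:-→d17:-→d18:H2→d19:-→d20:-→d21:-→d22:-→d23:H2 -> H2
  + 169.105.0.0/16 (H0) depth=16
  - 169.105.0.0/16 clear@16
  lookup 169.105.152.103: bits 101010010110100110011000 walk d0:H3→d1:-→d2:-→d3:-→d4:-→d5:-→d6:-→d7:-→d8:-→d9:-→d10:-→d11:-→d12:H2→d13:-→d14:-→d15:-→d16:-→d17:-→d18:-→d19:-→d20:-→d21:-→d22:-→d23:H3→d24:- -> H3
  - 64.0.0.0/4 clear@4
  - 0.0.0.0/0 clear@0
  lookup 71.98.0.7: bits 0100011101100010000 walk d0:-→d1:-→d2:-→d3:-→d4:-→d5:-→d6:-→d7:-→d8:-→d9:-→d10:-→d11:-→d12:-→d13:-→d14:-→d15:-→d16:-→d17:-→d18:H2→d19:- -> H2
  + 169.105.152.188/32 (H1) depth=32
  + 71.98.23.16/32 (H3) depth=32
  lookup 71.98.22.5: bits 01000111011000100001011 walk d0:-→d1:-→d2:-→d3:-→d4:-→d5:-→d6:-→d7:-→d8:-→d9:-→d10:-→d11:-→d12:-→d13:-→d14:-→d15:-→d16:-→d17:-→d18:H2→d19:-→d20:-→d21:-→d22:-→d23:H2 -> H2
  lookup 169.96.1.46: bits 101010010110 walk d0:-→d1:-→d2:-→d3:-→d4:-→d5:-→d6:-→d7:-→d8:-→d9:-→d10:-→d11:-→d12:H2 -> H2
  + 71.98.16.0/20 (H2) depth=20
  lookup 169.105.152.188: bits 10101001011010011001100010111100 walk d0:-→d1:-→d2:-→d3:-→d4:-→d5:-→d6:-→d7:-→d8:-→d9:-→d10:-→d11:-→d12:H2→d13:-→d14:-→d15:-→d16:-→d17:-→d18:-→d19:-→d20:-→d21:-→d22:-→d23:H3→d24:-→d25:-→d26:-→d27:-→d28:-→d29:-→d30:-→d31:-→d32:H1 -> H1
  + 71.98.16.0/20 (H3) depth=20

== LOOKUPS ==
["H3","H3","H2","H2","H1","H2","H3","H2","H2","H3","H2","H2","H2","H1"]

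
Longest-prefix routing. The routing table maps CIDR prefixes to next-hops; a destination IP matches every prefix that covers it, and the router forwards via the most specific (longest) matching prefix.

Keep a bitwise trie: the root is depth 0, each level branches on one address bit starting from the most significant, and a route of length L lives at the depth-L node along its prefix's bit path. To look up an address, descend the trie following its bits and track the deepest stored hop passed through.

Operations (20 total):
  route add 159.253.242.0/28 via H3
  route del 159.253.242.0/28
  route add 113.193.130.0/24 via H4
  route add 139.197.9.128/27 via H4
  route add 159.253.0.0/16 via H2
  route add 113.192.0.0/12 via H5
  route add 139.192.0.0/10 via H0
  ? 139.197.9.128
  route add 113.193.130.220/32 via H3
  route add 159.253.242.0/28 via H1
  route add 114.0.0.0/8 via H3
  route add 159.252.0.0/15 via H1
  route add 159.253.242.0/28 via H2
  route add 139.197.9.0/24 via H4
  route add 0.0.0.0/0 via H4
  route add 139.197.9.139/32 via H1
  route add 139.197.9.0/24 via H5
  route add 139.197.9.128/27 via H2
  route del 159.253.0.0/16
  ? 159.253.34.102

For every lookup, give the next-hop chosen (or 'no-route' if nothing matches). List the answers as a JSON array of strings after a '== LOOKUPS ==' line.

Process each operation:
  + 159.253.242.0/28 (H3) depth=28
  - 159.253.242.0/28 clear@28
  + 113.193.130.0/24 (H4) depth=24
  + 139.197.9.128/27 (H4) depth=27
  + 159.253.0.0/16 (H2) depth=16
  + 113.192.0.0/12 (H5) depth=12
  + 139.192.0.0/10 (H0) depth=10
  Q 139.197.9.128: descend 100010111100010100001001100 ; hops seen [H0,H4] ; pick H4
  + 113.193.130.220/32 (H3) depth=32
  + 159.253.242.0/28 (H1) depth=28
  + 114.0.0.0/8 (H3) depth=8
  + 159.252.0.0/15 (H1) depth=15
  + 159.253.242.0/28 (H2) depth=28
  + 139.197.9.0/24 (H4) depth=24
  + 0.0.0.0/0 (H4) depth=0
  + 139.197.9.139/32 (H1) depth=32
  + 139.197.9.0/24 (H5) depth=24
  + 139.197.9.128/27 (H2) depth=27
  - 159.253.0.0/16 clear@16
  Q 159.253.34.102: descend 1001111111111101 ; hops seen [H4,H1] ; pick H1

== LOOKUPS ==
["H4","H1"]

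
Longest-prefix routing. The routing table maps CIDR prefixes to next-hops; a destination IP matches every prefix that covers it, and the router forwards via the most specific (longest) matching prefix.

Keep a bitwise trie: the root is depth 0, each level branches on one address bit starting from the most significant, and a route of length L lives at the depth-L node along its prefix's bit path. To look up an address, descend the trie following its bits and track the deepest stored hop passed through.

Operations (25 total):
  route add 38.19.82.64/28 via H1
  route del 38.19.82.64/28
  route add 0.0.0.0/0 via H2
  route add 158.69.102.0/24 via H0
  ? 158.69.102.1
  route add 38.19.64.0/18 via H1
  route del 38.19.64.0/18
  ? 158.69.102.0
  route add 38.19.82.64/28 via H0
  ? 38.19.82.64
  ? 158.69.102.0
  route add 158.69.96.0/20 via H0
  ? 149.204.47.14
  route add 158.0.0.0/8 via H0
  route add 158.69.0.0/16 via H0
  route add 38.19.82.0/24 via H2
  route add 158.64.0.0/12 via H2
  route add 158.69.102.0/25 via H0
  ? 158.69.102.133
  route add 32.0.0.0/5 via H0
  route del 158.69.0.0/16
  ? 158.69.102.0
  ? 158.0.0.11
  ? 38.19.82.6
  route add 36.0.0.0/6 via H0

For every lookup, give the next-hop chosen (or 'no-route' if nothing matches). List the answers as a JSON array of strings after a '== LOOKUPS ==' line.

Apply in order:
  add 38.19.82.64/28 -> H1 at depth 28
  del 38.19.82.64/28 (clear depth 28)
  add 0.0.0.0/0 -> H2 at depth 0
  add 158.69.102.0/24 -> H0 at depth 24
  ? 158.69.102.1  path d0:H2→d1:-→d2:-→d3:-→d4:-→d5:-→d6:-→d7:-→d8:-→d9:-→d10:-→d11:-→d12:-→d13:-→d14:-→d15:-→d16:-→d17:-→d18:-→d19:-→d20:-→d21:-→d22:-→d23:-→d24:H0  best=H0
  add 38.19.64.0/18 -> H1 at depth 18
  del 38.19.64.0/18 (clear depth 18)
  ? 158.69.102.0  path d0:H2→d1:-→d2:-→d3:-→d4:-→d5:-→d6:-→d7:-→d8:-→d9:-→d10:-→d11:-→d12:-→d13:-→d14:-→d15:-→d16:-→d17:-→d18:-→d19:-→d20:-→d21:-→d22:-→d23:-→d24:H0  best=H0
  add 38.19.82.64/28 -> H0 at depth 28
  ? 38.19.82.64  path d0:H2→d1:-→d2:-→d3:-→d4:-→d5:-→d6:-→d7:-→d8:-→d9:-→d10:-→d11:-→d12:-→d13:-→d14:-→d15:-→d16:-→d17:-→d18:-→d19:-→d20:-→d21:-→d22:-→d23:-→d24:-→d25:-→d26:-→d27:-→d28:H0  best=H0
  ? 158.69.102.0  path d0:H2→d1:-→d2:-→d3:-→d4:-→d5:-→d6:-→d7:-→d8:-→d9:-→d10:-→d11:-→d12:-→d13:-→d14:-→d15:-→d16:-→d17:-→d18:-→d19:-→d20:-→d21:-→d22:-→d23:-→d24:H0  best=H0
  add 158.69.96.0/20 -> H0 at depth 20
  ? 149.204.47.14  path d0:H2→d1:-→d2:-→d3:-→d4:-  best=H2
  add 158.0.0.0/8 -> H0 at depth 8
  add 158.69.0.0/16 -> H0 at depth 16
  add 38.19.82.0/24 -> H2 at depth 24
  add 158.64.0.0/12 -> H2 at depth 12
  add 158.69.102.0/25 -> H0 at depth 25
  ? 158.69.102.133  path d0:H2→d1:-→d2:-→d3:-→d4:-→d5:-→d6:-→d7:-→d8:H0→d9:-→d10:-→d11:-→d12:H2→d13:-→d14:-→d15:-→d16:H0→d17:-→d18:-→d19:-→d20:H0→d21:-→d22:-→d23:-→d24:H0  best=H0
  add 32.0.0.0/5 -> H0 at depth 5
  del 158.69.0.0/16 (clear depth 16)
  ? 158.69.102.0  path d0:H2→d1:-→d2:-→d3:-→d4:-→d5:-→d6:-→d7:-→d8:H0→d9:-→d10:-→d11:-→d12:H2→d13:-→d14:-→d15:-→d16:-→d17:-→d18:-→d19:-→d20:H0→d21:-→d22:-→d23:-→d24:H0→d25:H0  best=H0
  ? 158.0.0.11  path d0:H2→d1:-→d2:-→d3:-→d4:-→d5:-→d6:-→d7:-→d8:H0→d9:-  best=H0
  ? 38.19.82.6  path d0:H2→d1:-→d2:-→d3:-→d4:-→d5:H0→d6:-→d7:-→d8:-→d9:-→d10:-→d11:-→d12:-→d13:-→d14:-→d15:-→d16:-→d17:-→d18:-→d19:-→d20:-→d21:-→d22:-→d23:-→d24:H2→d25:-  best=H2
  add 36.0.0.0/6 -> H0 at depth 6

== LOOKUPS ==
["H0","H0","H0","H0","H2","H0","H0","H0","H2"]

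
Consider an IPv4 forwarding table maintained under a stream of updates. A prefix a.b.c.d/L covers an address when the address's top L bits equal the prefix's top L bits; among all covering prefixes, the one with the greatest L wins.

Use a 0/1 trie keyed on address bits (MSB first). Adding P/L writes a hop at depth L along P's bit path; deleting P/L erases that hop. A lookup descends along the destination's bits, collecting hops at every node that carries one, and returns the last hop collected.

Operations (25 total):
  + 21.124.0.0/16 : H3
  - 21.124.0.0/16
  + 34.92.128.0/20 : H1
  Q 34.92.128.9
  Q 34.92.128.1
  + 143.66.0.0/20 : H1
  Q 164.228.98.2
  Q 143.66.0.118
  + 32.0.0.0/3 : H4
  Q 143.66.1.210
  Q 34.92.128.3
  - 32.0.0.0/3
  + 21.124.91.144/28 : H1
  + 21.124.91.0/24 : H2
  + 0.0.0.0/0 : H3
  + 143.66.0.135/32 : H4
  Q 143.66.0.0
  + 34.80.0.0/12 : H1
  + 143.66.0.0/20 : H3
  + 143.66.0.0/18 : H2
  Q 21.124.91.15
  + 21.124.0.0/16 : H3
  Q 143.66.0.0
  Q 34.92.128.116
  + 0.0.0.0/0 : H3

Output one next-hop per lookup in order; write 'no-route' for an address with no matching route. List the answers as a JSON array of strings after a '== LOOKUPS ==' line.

Process each operation:
  add 21.124.0.0/16 -> H3 at depth 16
  - 21.124.0.0/16 clear@16
  add 34.92.128.0/20 -> H1 at depth 20
  Q 34.92.128.9: descend 00100010010111001000 ; hops seen [H1] ; pick H1
  Q 34.92.128.1: descend 00100010010111001000 ; hops seen [H1] ; pick H1
  add 143.66.0.0/20 -> H1 at depth 20
  Q 164.228.98.2: descend 10 ; hops seen [∅] ; pick no-route
  Q 143.66.0.118: descend 10001111010000100000 ; hops seen [H1] ; pick H1
  add 32.0.0.0/3 -> H4 at depth 3
  Q 143.66.1.210: descend 10001111010000100000 ; hops seen [H1] ; pick H1
  Q 34.92.128.3: descend 00100010010111001000 ; hops seen [H4,H1] ; pick H1
  - 32.0.0.0/3 clear@3
  add 21.124.91.144/28 -> H1 at depth 28
  add 21.124.91.0/24 -> H2 at depth 24
  add 0.0.0.0/0 -> H3 at depth 0
  add 143.66.0.135/32 -> H4 at depth 32
  Q 143.66.0.0: descend 100011110100001000000000 ; hops seen [H3,H1] ; pick H1
  add 34.80.0.0/12 -> H1 at depth 12
  add 143.66.0.0/20 -> H3 at depth 20
  add 143.66.0.0/18 -> H2 at depth 18
  Q 21.124.91.15: descend 000101010111110001011011 ; hops seen [H3,H2] ; pick H2
  add 21.124.0.0/16 -> H3 at depth 16
  Q 143.66.0.0: descend 100011110100001000000000 ; hops seen [H3,H2,H3] ; pick H3
  Q 34.92.128.116: descend 00100010010111001000 ; hops seen [H3,H1,H1] ; pick H1
  add 0.0.0.0/0 -> H3 at depth 0

== LOOKUPS ==
["H1","H1","no-route","H1","H1","H1","H1","H2","H3","H1"]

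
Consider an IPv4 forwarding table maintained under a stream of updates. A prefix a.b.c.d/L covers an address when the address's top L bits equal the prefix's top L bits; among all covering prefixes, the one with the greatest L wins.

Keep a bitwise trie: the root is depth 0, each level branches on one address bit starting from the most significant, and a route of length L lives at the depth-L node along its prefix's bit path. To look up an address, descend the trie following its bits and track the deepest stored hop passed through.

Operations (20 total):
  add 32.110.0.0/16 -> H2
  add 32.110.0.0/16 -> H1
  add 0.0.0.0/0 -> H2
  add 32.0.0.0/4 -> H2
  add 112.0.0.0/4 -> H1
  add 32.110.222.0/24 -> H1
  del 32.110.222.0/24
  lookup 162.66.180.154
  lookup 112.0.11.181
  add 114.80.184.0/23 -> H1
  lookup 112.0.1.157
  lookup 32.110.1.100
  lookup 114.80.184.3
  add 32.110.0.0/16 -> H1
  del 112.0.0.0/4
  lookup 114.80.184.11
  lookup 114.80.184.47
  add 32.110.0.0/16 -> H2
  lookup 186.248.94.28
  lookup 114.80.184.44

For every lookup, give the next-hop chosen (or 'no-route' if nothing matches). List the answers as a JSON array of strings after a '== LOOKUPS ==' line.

Process each operation:
  + 32.110.0.0/16 (H2) depth=16
  + 32.110.0.0/16 (H1) depth=16
  + 0.0.0.0/0 (H2) depth=0
  + 32.0.0.0/4 (H2) depth=4
  + 112.0.0.0/4 (H1) depth=4
  + 32.110.222.0/24 (H1) depth=24
  - 32.110.222.0/24 clear@24
  Q 162.66.180.154: descend ε ; hops seen [H2] ; pick H2
  Q 112.0.11.181: descend 0111 ; hops seen [H2,H1] ; pick H1
  + 114.80.184.0/23 (H1) depth=23
  Q 112.0.1.157: descend 011100 ; hops seen [H2,H1] ; pick H1
  Q 32.110.1.100: descend 0010000001101110 ; hops seen [H2,H2,H1] ; pick H1
  Q 114.80.184.3: descend 01110010010100001011100 ; hops seen [H2,H1,H1] ; pick H1
  + 32.110.0.0/16 (H1) depth=16
  - 112.0.0.0/4 clear@4
  Q 114.80.184.11: descend 01110010010100001011100 ; hops seen [H2,H1] ; pick H1
  Q 114.80.184.47: descend 01110010010100001011100 ; hops seen [H2,H1] ; pick H1
  + 32.110.0.0/16 (H2) depth=16
  Q 186.248.94.28: descend ε ; hops seen [H2] ; pick H2
  Q 114.80.184.44: descend 01110010010100001011100 ; hops seen [H2,H1] ; pick H1

== LOOKUPS ==
["H2","H1","H1","H1","H1","H1","H1","H2","H1"]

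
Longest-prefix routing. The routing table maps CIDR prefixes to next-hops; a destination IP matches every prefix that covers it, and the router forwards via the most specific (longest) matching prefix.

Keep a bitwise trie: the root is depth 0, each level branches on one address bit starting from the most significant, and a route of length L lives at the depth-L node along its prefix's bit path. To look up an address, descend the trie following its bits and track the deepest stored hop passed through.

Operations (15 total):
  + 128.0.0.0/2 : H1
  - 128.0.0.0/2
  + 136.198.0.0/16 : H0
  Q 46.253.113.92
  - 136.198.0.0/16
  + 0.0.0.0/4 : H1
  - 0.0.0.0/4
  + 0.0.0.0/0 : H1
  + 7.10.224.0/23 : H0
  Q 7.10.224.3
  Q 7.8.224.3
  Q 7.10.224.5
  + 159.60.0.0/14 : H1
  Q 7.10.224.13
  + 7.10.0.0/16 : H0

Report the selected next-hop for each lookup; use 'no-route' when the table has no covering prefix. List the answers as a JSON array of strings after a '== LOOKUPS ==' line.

Trace:
  add 128.0.0.0/2 -> H1 at depth 2
  del 128.0.0.0/2 (clear depth 2)
  add 136.198.0.0/16 -> H0 at depth 16
  lookup 46.253.113.92: bits ε walk d0:- -> no-route
  del 136.198.0.0/16 (clear depth 16)
  add 0.0.0.0/4 -> H1 at depth 4
  del 0.0.0.0/4 (clear depth 4)
  add 0.0.0.0/0 -> H1 at depth 0
  add 7.10.224.0/23 -> H0 at depth 23
  lookup 7.10.224.3: bits 00000111000010101110000 walk d0:H1→d1:-→d2:-→d3:-→d4:-→d5:-→d6:-→d7:-→d8:-→d9:-→d10:-→d11:-→d12:-→d13:-→d14:-→d15:-→d16:-→d17:-→d18:-→d19:-→d20:-→d21:-→d22:-→d23:H0 -> H0
  lookup 7.8.224.3: bits 00000111000010 walk d0:H1→d1:-→d2:-→d3:-→d4:-→d5:-→d6:-→d7:-→d8:-→d9:-→d10:-→d11:-→d12:-→d13:-→d14:- -> H1
  lookup 7.10.224.5: bits 00000111000010101110000 walk d0:H1→d1:-→d2:-→d3:-→d4:-→d5:-→d6:-→d7:-→d8:-→d9:-→d10:-→d11:-→d12:-→d13:-→d14:-→d15:-→d16:-→d17:-→d18:-→d19:-→d20:-→d21:-→d22:-→d23:H0 -> H0
  add 159.60.0.0/14 -> H1 at depth 14
  lookup 7.10.224.13: bits 00000111000010101110000 walk d0:H1→d1:-→d2:-→d3:-→d4:-→d5:-→d6:-→d7:-→d8:-→d9:-→d10:-→d11:-→d12:-→d13:-→d14:-→d15:-→d16:-→d17:-→d18:-→d19:-→d20:-→d21:-→d22:-→d23:H0 -> H0
  add 7.10.0.0/16 -> H0 at depth 16

== LOOKUPS ==
["no-route","H0","H1","H0","H0"]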